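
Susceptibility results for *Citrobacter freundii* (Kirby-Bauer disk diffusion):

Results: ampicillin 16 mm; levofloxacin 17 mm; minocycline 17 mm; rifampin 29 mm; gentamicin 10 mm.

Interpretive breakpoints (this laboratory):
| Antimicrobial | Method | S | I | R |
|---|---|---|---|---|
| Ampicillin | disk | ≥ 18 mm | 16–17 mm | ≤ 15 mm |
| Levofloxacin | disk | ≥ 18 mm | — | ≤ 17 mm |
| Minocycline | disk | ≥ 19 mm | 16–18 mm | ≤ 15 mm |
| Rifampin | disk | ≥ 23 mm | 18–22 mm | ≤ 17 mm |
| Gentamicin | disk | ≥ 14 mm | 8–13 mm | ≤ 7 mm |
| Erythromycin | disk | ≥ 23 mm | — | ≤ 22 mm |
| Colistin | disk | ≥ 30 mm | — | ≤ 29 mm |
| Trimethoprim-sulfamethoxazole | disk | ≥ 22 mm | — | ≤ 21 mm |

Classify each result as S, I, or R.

Ampicillin 16 mm: in 16–17 mm ⇒ intermediate
Levofloxacin (17 mm) ≤ 17 mm → Resistant
Minocycline 17 mm: in 16–18 mm — intermediate
Rifampin 29 mm: ≥ 23 mm → S
Gentamicin: 10 mm is in 8–13 mm ⇒ intermediate

I, R, I, S, I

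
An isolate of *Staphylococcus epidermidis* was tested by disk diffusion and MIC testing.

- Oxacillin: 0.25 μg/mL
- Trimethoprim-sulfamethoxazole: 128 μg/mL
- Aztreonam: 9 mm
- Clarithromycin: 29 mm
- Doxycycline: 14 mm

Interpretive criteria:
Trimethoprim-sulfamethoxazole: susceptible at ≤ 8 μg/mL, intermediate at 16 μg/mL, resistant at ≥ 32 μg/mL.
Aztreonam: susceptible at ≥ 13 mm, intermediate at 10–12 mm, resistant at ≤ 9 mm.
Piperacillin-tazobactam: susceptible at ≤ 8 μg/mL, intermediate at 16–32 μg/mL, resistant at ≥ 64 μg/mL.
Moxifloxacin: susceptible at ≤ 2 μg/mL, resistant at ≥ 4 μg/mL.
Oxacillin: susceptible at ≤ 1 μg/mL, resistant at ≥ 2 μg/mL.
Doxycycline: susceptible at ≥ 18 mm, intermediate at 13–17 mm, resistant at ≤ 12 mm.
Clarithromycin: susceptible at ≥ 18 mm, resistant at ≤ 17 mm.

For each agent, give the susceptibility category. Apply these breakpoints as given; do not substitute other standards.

S, R, R, S, I

Oxacillin: 0.25 μg/mL is ≤ 1 μg/mL — susceptible
Trimethoprim-sulfamethoxazole: 128 μg/mL is ≥ 32 μg/mL — R
Aztreonam (9 mm) ≤ 9 mm ⇒ Resistant
Clarithromycin 29 mm: ≥ 18 mm → Susceptible
Doxycycline: 14 mm is in 13–17 mm — I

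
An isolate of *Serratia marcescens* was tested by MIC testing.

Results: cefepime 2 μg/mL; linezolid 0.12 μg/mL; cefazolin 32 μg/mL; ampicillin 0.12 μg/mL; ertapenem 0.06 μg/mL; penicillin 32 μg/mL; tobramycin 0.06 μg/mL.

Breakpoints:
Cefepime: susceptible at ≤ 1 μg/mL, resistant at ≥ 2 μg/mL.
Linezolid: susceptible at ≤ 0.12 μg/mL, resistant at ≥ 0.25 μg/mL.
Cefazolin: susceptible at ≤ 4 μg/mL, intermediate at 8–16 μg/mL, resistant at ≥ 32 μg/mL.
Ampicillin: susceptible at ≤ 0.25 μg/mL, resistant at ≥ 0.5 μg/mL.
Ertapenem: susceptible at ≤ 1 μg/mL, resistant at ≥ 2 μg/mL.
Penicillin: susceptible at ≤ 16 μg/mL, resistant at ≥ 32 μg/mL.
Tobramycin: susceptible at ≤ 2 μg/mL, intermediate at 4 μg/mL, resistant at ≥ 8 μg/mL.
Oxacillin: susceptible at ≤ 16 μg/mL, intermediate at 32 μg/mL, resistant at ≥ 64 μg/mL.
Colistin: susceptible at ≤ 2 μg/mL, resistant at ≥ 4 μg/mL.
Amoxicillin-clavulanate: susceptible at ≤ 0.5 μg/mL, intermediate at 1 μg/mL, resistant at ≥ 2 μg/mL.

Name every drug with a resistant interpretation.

Cefepime 2 μg/mL: ≥ 2 μg/mL ⇒ resistant
Linezolid: 0.12 μg/mL is ≤ 0.12 μg/mL — S
Cefazolin 32 μg/mL: ≥ 32 μg/mL ⇒ R
Ampicillin 0.12 μg/mL: ≤ 0.25 μg/mL ⇒ susceptible
Ertapenem 0.06 μg/mL: ≤ 1 μg/mL — Susceptible
Penicillin (32 μg/mL) ≥ 32 μg/mL → Resistant
Tobramycin 0.06 μg/mL: ≤ 2 μg/mL → susceptible

cefepime, cefazolin, penicillin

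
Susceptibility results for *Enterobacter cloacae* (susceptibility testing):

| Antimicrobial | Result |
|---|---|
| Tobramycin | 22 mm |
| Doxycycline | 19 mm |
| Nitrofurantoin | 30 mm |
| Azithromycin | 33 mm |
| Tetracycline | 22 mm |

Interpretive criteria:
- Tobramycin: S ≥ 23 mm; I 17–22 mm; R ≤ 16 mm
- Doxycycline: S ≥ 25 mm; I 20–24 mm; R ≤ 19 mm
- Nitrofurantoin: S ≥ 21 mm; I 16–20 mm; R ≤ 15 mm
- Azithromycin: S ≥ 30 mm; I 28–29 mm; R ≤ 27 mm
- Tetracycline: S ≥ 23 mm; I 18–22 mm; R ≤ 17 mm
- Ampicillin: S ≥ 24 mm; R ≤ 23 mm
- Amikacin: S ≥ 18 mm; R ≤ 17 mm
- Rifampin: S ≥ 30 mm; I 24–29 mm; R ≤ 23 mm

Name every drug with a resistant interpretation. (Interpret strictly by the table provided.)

Tobramycin: 22 mm is in 17–22 mm — I
Doxycycline 19 mm: ≤ 19 mm ⇒ resistant
Nitrofurantoin: 30 mm is ≥ 21 mm → susceptible
Azithromycin 33 mm: ≥ 30 mm — S
Tetracycline: 22 mm is in 18–22 mm — intermediate

doxycycline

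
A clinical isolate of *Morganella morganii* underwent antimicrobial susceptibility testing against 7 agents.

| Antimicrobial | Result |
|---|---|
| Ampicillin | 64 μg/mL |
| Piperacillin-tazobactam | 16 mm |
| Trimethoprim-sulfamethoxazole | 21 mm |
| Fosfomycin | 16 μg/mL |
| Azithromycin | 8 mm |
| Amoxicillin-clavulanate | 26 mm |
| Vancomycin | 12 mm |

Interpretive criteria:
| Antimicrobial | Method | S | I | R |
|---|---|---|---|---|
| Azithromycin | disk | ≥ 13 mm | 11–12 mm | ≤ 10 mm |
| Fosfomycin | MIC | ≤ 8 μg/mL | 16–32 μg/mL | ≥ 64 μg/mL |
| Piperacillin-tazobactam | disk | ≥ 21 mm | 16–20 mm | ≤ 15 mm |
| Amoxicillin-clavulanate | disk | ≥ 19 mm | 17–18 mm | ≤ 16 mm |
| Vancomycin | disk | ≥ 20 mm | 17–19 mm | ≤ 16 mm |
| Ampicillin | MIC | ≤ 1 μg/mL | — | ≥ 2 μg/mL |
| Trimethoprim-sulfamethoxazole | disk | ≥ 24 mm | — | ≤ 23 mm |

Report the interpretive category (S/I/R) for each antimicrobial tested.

R, I, R, I, R, S, R

Ampicillin 64 μg/mL: ≥ 2 μg/mL — Resistant
Piperacillin-tazobactam: 16 mm is in 16–20 mm — intermediate
Trimethoprim-sulfamethoxazole (21 mm) ≤ 23 mm — Resistant
Fosfomycin 16 μg/mL: in 16–32 μg/mL ⇒ intermediate
Azithromycin 8 mm: ≤ 10 mm ⇒ Resistant
Amoxicillin-clavulanate: 26 mm is ≥ 19 mm → susceptible
Vancomycin: 12 mm is ≤ 16 mm → R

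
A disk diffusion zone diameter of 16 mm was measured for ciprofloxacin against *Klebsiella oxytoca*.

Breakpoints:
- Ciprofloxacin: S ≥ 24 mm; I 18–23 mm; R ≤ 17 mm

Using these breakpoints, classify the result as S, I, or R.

Ciprofloxacin (16 mm) ≤ 17 mm — resistant

R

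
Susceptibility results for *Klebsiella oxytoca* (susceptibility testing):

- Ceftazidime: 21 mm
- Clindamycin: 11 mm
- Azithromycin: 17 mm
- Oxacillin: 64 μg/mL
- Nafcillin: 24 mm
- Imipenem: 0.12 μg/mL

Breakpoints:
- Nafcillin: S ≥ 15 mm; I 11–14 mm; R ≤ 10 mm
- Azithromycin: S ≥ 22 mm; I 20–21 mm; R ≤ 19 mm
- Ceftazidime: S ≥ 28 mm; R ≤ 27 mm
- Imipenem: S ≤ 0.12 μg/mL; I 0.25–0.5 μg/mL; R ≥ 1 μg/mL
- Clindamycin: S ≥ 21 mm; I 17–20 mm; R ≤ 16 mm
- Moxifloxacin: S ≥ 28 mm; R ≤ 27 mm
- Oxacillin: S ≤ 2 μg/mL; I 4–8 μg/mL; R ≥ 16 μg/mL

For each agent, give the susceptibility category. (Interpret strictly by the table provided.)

Ceftazidime 21 mm: ≤ 27 mm ⇒ resistant
Clindamycin 11 mm: ≤ 16 mm — Resistant
Azithromycin 17 mm: ≤ 19 mm → Resistant
Oxacillin (64 μg/mL) ≥ 16 μg/mL → resistant
Nafcillin (24 mm) ≥ 15 mm → S
Imipenem (0.12 μg/mL) ≤ 0.12 μg/mL → susceptible

R, R, R, R, S, S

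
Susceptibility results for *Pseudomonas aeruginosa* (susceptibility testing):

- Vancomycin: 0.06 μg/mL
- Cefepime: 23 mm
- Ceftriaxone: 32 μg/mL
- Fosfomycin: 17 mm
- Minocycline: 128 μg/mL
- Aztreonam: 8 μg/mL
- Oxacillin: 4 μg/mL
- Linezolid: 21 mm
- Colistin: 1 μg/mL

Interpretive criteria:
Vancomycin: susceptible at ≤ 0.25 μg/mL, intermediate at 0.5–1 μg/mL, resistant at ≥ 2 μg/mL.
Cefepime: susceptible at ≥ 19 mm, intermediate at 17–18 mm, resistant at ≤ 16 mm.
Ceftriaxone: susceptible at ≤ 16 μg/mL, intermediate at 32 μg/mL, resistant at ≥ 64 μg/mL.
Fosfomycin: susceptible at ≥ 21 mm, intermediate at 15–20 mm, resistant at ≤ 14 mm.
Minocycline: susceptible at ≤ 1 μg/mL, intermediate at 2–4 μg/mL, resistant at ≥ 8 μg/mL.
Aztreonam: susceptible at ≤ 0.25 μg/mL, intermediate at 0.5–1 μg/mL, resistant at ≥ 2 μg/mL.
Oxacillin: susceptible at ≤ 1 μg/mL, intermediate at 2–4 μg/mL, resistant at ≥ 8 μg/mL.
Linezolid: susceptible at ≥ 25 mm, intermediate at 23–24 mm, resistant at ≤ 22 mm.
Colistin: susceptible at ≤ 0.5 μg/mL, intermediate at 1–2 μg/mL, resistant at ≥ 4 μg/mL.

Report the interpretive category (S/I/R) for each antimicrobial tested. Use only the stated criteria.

S, S, I, I, R, R, I, R, I

Vancomycin (0.06 μg/mL) ≤ 0.25 μg/mL — susceptible
Cefepime (23 mm) ≥ 19 mm — Susceptible
Ceftriaxone: 32 μg/mL is = 32 μg/mL → Intermediate
Fosfomycin: 17 mm is in 15–20 mm → intermediate
Minocycline: 128 μg/mL is ≥ 8 μg/mL → Resistant
Aztreonam (8 μg/mL) ≥ 2 μg/mL ⇒ resistant
Oxacillin: 4 μg/mL is in 2–4 μg/mL ⇒ Intermediate
Linezolid: 21 mm is ≤ 22 mm ⇒ Resistant
Colistin 1 μg/mL: in 1–2 μg/mL ⇒ intermediate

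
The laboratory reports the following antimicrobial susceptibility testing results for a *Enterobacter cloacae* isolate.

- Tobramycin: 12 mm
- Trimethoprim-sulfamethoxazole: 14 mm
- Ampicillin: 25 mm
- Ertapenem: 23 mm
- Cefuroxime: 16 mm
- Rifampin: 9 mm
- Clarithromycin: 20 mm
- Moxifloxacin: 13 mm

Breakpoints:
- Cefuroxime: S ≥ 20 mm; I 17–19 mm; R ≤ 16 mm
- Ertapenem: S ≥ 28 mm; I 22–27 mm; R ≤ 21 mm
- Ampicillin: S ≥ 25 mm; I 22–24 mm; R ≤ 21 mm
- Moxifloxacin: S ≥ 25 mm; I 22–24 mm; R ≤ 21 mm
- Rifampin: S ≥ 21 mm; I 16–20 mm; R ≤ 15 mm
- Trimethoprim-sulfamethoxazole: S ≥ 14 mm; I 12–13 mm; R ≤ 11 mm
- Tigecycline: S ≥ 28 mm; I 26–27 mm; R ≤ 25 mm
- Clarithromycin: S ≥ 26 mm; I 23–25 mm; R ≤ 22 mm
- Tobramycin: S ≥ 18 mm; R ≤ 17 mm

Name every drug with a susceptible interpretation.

trimethoprim-sulfamethoxazole, ampicillin

Tobramycin: 12 mm is ≤ 17 mm → Resistant
Trimethoprim-sulfamethoxazole (14 mm) ≥ 14 mm ⇒ susceptible
Ampicillin: 25 mm is ≥ 25 mm — Susceptible
Ertapenem: 23 mm is in 22–27 mm ⇒ Intermediate
Cefuroxime (16 mm) ≤ 16 mm → resistant
Rifampin: 9 mm is ≤ 15 mm ⇒ Resistant
Clarithromycin 20 mm: ≤ 22 mm — R
Moxifloxacin 13 mm: ≤ 21 mm — resistant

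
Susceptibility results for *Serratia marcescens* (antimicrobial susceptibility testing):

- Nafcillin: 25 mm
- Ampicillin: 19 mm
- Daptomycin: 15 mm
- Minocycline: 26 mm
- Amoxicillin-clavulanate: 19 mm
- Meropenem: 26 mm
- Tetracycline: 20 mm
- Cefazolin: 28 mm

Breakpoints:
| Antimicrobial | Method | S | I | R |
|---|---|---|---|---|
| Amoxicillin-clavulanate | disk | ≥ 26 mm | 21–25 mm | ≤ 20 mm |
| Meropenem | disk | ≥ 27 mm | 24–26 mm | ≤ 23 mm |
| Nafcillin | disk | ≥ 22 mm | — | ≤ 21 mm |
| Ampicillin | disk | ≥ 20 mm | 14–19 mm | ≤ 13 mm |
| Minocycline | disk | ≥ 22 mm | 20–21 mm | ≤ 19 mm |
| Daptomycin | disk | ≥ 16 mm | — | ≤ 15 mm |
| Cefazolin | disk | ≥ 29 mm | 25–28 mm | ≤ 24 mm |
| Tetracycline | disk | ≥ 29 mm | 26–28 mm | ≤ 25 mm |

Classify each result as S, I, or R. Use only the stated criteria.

Nafcillin 25 mm: ≥ 22 mm → Susceptible
Ampicillin (19 mm) in 14–19 mm — intermediate
Daptomycin 15 mm: ≤ 15 mm ⇒ Resistant
Minocycline: 26 mm is ≥ 22 mm — susceptible
Amoxicillin-clavulanate (19 mm) ≤ 20 mm — Resistant
Meropenem 26 mm: in 24–26 mm → intermediate
Tetracycline: 20 mm is ≤ 25 mm — Resistant
Cefazolin (28 mm) in 25–28 mm ⇒ Intermediate

S, I, R, S, R, I, R, I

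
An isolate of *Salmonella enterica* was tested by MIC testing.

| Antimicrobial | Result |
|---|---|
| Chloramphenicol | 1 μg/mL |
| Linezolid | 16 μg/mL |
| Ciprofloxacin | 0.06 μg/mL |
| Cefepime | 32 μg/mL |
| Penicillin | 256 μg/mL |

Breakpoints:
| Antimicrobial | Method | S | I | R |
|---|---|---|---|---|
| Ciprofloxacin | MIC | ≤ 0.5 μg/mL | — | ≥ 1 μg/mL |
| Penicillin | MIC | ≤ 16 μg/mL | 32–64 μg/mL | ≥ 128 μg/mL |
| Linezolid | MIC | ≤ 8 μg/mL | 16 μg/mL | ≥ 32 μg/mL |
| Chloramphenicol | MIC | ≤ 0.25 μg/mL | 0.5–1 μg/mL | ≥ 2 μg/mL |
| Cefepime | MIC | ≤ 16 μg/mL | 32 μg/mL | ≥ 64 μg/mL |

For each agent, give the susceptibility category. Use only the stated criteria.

I, I, S, I, R

Chloramphenicol 1 μg/mL: in 0.5–1 μg/mL → Intermediate
Linezolid: 16 μg/mL is = 16 μg/mL — I
Ciprofloxacin (0.06 μg/mL) ≤ 0.5 μg/mL ⇒ Susceptible
Cefepime (32 μg/mL) = 32 μg/mL ⇒ intermediate
Penicillin (256 μg/mL) ≥ 128 μg/mL ⇒ resistant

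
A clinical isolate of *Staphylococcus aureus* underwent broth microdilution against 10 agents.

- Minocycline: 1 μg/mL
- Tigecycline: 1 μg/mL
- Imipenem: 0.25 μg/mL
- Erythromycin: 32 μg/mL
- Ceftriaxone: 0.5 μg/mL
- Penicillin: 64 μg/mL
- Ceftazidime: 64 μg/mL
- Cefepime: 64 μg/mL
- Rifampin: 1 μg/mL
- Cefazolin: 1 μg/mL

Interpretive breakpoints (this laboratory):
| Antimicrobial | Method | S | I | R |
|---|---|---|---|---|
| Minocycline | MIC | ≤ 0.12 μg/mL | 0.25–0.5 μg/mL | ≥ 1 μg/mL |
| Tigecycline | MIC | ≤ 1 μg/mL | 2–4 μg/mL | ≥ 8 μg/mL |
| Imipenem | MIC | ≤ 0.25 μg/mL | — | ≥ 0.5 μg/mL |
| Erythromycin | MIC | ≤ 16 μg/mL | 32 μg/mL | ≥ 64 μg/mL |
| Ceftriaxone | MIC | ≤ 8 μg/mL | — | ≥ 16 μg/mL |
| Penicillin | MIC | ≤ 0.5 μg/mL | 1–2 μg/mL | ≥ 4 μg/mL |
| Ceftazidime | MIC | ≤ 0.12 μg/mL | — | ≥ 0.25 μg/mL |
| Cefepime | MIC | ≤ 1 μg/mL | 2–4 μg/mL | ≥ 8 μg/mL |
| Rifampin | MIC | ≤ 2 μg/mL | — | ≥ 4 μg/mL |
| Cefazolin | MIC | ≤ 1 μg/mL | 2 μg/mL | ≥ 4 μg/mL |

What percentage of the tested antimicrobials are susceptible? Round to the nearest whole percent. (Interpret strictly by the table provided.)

50%

Minocycline: 1 μg/mL is ≥ 1 μg/mL — R
Tigecycline 1 μg/mL: ≤ 1 μg/mL → susceptible
Imipenem 0.25 μg/mL: ≤ 0.25 μg/mL → S
Erythromycin 32 μg/mL: = 32 μg/mL — Intermediate
Ceftriaxone: 0.5 μg/mL is ≤ 8 μg/mL — S
Penicillin (64 μg/mL) ≥ 4 μg/mL — R
Ceftazidime: 64 μg/mL is ≥ 0.25 μg/mL — resistant
Cefepime 64 μg/mL: ≥ 8 μg/mL → R
Rifampin: 1 μg/mL is ≤ 2 μg/mL → susceptible
Cefazolin 1 μg/mL: ≤ 1 μg/mL → S
Susceptible: 5/10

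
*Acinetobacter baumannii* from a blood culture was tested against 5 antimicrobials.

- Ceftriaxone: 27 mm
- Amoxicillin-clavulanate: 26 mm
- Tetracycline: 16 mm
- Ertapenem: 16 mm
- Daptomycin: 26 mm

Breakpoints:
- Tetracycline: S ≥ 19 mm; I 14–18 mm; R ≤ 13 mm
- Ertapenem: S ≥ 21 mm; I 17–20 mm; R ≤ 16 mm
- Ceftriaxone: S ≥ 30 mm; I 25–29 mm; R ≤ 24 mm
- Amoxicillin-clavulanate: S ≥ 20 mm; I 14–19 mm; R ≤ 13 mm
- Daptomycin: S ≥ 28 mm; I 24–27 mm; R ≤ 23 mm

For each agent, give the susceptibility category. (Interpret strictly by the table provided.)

Ceftriaxone 27 mm: in 25–29 mm ⇒ I
Amoxicillin-clavulanate (26 mm) ≥ 20 mm → susceptible
Tetracycline 16 mm: in 14–18 mm → Intermediate
Ertapenem (16 mm) ≤ 16 mm → R
Daptomycin (26 mm) in 24–27 mm — intermediate

I, S, I, R, I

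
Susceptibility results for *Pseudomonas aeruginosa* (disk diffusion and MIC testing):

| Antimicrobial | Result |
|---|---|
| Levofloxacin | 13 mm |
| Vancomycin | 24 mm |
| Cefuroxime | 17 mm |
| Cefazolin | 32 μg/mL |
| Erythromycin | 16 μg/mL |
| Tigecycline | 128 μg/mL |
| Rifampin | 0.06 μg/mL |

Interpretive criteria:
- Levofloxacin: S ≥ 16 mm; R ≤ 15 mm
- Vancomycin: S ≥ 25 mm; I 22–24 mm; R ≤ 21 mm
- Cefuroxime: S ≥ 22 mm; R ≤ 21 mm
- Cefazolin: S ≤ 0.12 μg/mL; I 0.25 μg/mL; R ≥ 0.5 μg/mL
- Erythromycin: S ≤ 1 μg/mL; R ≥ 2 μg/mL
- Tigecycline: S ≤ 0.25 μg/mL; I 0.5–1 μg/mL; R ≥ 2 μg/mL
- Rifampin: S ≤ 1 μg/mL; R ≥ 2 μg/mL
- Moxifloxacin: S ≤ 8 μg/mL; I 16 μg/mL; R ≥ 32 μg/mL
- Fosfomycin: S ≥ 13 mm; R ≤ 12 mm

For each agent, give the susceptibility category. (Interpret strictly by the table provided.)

R, I, R, R, R, R, S

Levofloxacin (13 mm) ≤ 15 mm ⇒ resistant
Vancomycin: 24 mm is in 22–24 mm — intermediate
Cefuroxime 17 mm: ≤ 21 mm → Resistant
Cefazolin: 32 μg/mL is ≥ 0.5 μg/mL — Resistant
Erythromycin (16 μg/mL) ≥ 2 μg/mL — R
Tigecycline (128 μg/mL) ≥ 2 μg/mL — R
Rifampin: 0.06 μg/mL is ≤ 1 μg/mL → S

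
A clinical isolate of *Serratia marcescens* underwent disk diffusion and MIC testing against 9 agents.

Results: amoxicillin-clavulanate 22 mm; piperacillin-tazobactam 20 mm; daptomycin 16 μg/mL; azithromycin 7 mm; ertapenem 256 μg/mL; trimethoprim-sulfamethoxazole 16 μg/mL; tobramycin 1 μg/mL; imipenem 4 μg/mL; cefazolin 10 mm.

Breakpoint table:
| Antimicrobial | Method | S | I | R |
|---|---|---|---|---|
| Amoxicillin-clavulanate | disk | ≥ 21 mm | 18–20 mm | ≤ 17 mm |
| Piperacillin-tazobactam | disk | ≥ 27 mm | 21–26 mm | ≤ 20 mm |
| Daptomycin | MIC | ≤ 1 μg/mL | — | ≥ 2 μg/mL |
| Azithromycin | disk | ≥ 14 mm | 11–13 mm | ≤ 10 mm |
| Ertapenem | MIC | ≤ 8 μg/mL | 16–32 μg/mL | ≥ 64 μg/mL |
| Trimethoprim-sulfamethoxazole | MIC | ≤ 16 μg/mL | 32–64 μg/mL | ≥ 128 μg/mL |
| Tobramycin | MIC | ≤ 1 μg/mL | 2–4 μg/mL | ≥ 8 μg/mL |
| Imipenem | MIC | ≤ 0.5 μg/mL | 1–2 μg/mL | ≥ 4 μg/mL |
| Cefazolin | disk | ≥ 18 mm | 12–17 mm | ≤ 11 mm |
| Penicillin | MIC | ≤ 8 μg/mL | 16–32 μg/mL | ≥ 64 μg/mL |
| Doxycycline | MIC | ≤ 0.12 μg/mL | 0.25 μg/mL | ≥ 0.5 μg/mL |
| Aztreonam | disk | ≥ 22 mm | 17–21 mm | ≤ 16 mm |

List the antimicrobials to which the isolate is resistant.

Amoxicillin-clavulanate: 22 mm is ≥ 21 mm ⇒ susceptible
Piperacillin-tazobactam 20 mm: ≤ 20 mm → Resistant
Daptomycin (16 μg/mL) ≥ 2 μg/mL — R
Azithromycin: 7 mm is ≤ 10 mm — R
Ertapenem (256 μg/mL) ≥ 64 μg/mL → R
Trimethoprim-sulfamethoxazole 16 μg/mL: ≤ 16 μg/mL — S
Tobramycin 1 μg/mL: ≤ 1 μg/mL → susceptible
Imipenem: 4 μg/mL is ≥ 4 μg/mL — Resistant
Cefazolin: 10 mm is ≤ 11 mm → R

piperacillin-tazobactam, daptomycin, azithromycin, ertapenem, imipenem, cefazolin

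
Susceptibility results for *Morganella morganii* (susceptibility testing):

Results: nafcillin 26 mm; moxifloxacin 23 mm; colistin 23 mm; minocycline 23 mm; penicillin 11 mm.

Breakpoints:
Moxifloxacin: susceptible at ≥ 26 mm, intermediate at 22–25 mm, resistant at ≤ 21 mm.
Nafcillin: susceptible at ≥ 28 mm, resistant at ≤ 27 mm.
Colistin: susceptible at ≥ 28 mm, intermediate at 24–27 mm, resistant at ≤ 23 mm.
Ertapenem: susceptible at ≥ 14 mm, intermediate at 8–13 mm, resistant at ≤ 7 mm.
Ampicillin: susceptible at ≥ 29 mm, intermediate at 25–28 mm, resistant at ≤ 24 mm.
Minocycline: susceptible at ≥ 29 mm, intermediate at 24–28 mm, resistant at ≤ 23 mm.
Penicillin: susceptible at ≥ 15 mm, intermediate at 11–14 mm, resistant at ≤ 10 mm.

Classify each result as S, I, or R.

R, I, R, R, I

Nafcillin 26 mm: ≤ 27 mm — Resistant
Moxifloxacin (23 mm) in 22–25 mm — intermediate
Colistin (23 mm) ≤ 23 mm ⇒ Resistant
Minocycline: 23 mm is ≤ 23 mm ⇒ Resistant
Penicillin (11 mm) in 11–14 mm ⇒ intermediate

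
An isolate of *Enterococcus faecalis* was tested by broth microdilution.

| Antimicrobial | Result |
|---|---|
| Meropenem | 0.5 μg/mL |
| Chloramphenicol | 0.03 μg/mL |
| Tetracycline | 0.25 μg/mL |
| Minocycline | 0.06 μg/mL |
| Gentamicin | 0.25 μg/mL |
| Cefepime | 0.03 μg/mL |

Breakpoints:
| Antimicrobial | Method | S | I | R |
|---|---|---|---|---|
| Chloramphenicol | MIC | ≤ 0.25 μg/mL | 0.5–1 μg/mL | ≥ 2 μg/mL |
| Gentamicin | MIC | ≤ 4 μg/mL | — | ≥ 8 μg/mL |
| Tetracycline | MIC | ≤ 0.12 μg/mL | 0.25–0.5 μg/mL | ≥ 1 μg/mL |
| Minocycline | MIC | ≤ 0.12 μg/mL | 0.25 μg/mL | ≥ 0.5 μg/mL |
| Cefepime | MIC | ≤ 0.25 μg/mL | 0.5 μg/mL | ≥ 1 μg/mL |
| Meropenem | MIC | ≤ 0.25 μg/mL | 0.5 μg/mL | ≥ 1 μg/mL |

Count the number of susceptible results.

Meropenem (0.5 μg/mL) = 0.5 μg/mL ⇒ Intermediate
Chloramphenicol 0.03 μg/mL: ≤ 0.25 μg/mL → susceptible
Tetracycline (0.25 μg/mL) in 0.25–0.5 μg/mL → intermediate
Minocycline: 0.06 μg/mL is ≤ 0.12 μg/mL — S
Gentamicin: 0.25 μg/mL is ≤ 4 μg/mL ⇒ S
Cefepime: 0.03 μg/mL is ≤ 0.25 μg/mL — susceptible
Susceptible: 4

4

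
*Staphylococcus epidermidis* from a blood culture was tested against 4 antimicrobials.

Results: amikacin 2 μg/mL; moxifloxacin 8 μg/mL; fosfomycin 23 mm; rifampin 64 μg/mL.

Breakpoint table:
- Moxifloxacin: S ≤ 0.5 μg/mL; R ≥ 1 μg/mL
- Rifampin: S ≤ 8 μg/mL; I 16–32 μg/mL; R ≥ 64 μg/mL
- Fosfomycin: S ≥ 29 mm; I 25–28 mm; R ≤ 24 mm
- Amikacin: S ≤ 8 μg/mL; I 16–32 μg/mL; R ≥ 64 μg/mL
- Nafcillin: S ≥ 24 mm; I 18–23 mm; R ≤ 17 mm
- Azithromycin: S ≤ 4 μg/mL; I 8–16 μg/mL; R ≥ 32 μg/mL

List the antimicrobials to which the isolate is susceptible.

Amikacin 2 μg/mL: ≤ 8 μg/mL → susceptible
Moxifloxacin (8 μg/mL) ≥ 1 μg/mL — Resistant
Fosfomycin (23 mm) ≤ 24 mm ⇒ Resistant
Rifampin: 64 μg/mL is ≥ 64 μg/mL ⇒ resistant

amikacin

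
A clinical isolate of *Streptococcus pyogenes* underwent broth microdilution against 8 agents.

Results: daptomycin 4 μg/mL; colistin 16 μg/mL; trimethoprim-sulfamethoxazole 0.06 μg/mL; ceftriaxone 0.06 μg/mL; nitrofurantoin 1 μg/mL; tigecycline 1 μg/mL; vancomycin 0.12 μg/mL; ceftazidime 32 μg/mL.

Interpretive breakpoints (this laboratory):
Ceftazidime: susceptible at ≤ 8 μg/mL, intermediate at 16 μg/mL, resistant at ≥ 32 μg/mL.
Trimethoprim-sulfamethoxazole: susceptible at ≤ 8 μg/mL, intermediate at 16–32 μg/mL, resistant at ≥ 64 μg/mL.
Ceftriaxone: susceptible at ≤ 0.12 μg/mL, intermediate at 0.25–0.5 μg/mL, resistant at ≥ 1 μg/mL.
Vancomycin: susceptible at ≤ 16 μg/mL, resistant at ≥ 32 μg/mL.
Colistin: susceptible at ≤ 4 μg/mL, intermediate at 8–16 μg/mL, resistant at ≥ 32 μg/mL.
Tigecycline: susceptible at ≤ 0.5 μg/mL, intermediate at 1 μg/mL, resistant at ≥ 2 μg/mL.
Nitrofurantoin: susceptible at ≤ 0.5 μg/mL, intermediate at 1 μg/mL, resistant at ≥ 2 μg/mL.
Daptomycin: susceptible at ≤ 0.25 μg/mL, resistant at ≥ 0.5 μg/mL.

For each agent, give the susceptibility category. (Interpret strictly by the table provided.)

Daptomycin 4 μg/mL: ≥ 0.5 μg/mL — R
Colistin: 16 μg/mL is in 8–16 μg/mL — Intermediate
Trimethoprim-sulfamethoxazole 0.06 μg/mL: ≤ 8 μg/mL ⇒ S
Ceftriaxone 0.06 μg/mL: ≤ 0.12 μg/mL → S
Nitrofurantoin: 1 μg/mL is = 1 μg/mL ⇒ intermediate
Tigecycline 1 μg/mL: = 1 μg/mL → Intermediate
Vancomycin (0.12 μg/mL) ≤ 16 μg/mL → susceptible
Ceftazidime 32 μg/mL: ≥ 32 μg/mL ⇒ Resistant

R, I, S, S, I, I, S, R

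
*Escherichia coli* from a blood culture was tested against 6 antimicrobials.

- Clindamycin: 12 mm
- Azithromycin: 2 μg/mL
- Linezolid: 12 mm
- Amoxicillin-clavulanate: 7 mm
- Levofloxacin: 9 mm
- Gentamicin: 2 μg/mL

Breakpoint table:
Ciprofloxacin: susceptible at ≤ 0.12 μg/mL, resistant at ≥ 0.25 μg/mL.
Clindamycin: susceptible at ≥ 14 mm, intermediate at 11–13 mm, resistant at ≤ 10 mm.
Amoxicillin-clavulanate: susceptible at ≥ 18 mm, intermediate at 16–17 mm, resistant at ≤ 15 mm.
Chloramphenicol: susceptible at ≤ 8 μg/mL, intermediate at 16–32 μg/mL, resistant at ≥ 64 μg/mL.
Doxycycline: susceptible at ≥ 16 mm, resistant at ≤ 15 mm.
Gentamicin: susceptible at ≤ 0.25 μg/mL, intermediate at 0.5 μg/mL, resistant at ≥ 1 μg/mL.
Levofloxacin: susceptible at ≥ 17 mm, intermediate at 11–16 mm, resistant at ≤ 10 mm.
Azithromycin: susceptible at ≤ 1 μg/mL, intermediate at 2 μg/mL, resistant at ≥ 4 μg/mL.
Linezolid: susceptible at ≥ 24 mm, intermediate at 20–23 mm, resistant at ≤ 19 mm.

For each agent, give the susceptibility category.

I, I, R, R, R, R

Clindamycin: 12 mm is in 11–13 mm — intermediate
Azithromycin 2 μg/mL: = 2 μg/mL ⇒ intermediate
Linezolid 12 mm: ≤ 19 mm → R
Amoxicillin-clavulanate (7 mm) ≤ 15 mm — Resistant
Levofloxacin 9 mm: ≤ 10 mm — resistant
Gentamicin: 2 μg/mL is ≥ 1 μg/mL — Resistant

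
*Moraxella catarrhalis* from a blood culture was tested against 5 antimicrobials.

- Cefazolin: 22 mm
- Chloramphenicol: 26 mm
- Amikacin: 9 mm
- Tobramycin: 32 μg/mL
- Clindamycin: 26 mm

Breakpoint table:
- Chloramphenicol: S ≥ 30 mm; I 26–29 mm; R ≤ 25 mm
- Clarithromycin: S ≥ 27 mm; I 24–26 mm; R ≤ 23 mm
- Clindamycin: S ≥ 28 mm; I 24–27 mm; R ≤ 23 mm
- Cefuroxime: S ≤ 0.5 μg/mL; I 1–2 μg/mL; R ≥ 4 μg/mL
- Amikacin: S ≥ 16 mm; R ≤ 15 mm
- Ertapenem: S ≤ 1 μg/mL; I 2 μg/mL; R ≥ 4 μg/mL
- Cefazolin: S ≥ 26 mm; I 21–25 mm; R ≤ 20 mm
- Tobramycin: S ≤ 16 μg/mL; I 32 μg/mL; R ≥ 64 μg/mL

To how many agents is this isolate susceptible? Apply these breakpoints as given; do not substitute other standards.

Cefazolin (22 mm) in 21–25 mm — intermediate
Chloramphenicol 26 mm: in 26–29 mm ⇒ Intermediate
Amikacin (9 mm) ≤ 15 mm ⇒ Resistant
Tobramycin: 32 μg/mL is = 32 μg/mL ⇒ intermediate
Clindamycin: 26 mm is in 24–27 mm — intermediate
Susceptible: 0

0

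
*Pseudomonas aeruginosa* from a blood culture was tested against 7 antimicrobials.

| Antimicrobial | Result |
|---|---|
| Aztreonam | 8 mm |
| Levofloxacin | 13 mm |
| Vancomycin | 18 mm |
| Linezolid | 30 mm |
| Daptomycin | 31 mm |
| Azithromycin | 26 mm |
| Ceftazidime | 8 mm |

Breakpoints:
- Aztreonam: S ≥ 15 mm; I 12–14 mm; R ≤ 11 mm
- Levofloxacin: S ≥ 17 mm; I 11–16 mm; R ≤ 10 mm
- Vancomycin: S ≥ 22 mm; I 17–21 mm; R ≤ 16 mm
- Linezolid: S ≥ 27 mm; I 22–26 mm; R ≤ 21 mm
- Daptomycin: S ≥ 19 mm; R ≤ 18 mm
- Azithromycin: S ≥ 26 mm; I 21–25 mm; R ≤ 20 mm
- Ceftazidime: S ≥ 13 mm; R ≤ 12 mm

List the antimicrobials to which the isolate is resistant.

Aztreonam: 8 mm is ≤ 11 mm ⇒ Resistant
Levofloxacin 13 mm: in 11–16 mm ⇒ Intermediate
Vancomycin (18 mm) in 17–21 mm ⇒ Intermediate
Linezolid: 30 mm is ≥ 27 mm → S
Daptomycin: 31 mm is ≥ 19 mm ⇒ S
Azithromycin: 26 mm is ≥ 26 mm — susceptible
Ceftazidime: 8 mm is ≤ 12 mm ⇒ R

aztreonam, ceftazidime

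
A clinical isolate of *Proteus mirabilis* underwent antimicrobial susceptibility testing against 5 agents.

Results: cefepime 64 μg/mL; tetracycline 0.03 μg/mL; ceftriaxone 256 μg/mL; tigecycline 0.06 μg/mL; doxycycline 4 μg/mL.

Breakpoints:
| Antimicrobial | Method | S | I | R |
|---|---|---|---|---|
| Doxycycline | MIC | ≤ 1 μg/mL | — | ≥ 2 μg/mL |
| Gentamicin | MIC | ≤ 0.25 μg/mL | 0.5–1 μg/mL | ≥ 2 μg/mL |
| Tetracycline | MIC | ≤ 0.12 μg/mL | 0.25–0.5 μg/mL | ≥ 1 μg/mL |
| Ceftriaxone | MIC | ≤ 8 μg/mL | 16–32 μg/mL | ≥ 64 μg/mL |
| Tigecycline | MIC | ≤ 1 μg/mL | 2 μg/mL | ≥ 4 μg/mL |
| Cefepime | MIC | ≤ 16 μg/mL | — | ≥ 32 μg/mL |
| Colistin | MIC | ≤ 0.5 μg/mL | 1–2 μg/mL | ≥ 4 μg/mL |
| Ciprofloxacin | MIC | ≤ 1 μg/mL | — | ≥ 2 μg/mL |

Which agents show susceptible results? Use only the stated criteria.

Cefepime (64 μg/mL) ≥ 32 μg/mL → Resistant
Tetracycline: 0.03 μg/mL is ≤ 0.12 μg/mL ⇒ Susceptible
Ceftriaxone: 256 μg/mL is ≥ 64 μg/mL — resistant
Tigecycline: 0.06 μg/mL is ≤ 1 μg/mL ⇒ susceptible
Doxycycline 4 μg/mL: ≥ 2 μg/mL → R

tetracycline, tigecycline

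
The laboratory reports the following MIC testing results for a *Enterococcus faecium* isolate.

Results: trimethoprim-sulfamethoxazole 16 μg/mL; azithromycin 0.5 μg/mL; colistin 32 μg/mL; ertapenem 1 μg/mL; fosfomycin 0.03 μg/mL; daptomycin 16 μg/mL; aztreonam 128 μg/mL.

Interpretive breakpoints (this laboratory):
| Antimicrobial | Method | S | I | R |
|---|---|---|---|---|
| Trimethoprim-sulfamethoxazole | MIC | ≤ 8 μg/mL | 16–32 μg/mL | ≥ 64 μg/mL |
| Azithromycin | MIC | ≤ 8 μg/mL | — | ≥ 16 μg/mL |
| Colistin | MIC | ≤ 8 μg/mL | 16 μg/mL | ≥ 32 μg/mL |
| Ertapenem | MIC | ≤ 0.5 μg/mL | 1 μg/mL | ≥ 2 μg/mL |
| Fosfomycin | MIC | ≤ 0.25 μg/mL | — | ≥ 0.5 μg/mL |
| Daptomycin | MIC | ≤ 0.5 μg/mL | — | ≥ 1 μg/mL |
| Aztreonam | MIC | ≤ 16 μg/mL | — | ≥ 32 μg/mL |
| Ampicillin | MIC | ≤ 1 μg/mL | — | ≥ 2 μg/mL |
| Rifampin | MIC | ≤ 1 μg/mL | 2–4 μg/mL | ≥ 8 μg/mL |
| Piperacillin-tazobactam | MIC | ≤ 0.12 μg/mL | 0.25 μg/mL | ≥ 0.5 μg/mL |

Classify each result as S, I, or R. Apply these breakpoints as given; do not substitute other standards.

Trimethoprim-sulfamethoxazole: 16 μg/mL is in 16–32 μg/mL ⇒ Intermediate
Azithromycin 0.5 μg/mL: ≤ 8 μg/mL — Susceptible
Colistin (32 μg/mL) ≥ 32 μg/mL ⇒ resistant
Ertapenem 1 μg/mL: = 1 μg/mL → I
Fosfomycin (0.03 μg/mL) ≤ 0.25 μg/mL — susceptible
Daptomycin 16 μg/mL: ≥ 1 μg/mL → R
Aztreonam (128 μg/mL) ≥ 32 μg/mL → R

I, S, R, I, S, R, R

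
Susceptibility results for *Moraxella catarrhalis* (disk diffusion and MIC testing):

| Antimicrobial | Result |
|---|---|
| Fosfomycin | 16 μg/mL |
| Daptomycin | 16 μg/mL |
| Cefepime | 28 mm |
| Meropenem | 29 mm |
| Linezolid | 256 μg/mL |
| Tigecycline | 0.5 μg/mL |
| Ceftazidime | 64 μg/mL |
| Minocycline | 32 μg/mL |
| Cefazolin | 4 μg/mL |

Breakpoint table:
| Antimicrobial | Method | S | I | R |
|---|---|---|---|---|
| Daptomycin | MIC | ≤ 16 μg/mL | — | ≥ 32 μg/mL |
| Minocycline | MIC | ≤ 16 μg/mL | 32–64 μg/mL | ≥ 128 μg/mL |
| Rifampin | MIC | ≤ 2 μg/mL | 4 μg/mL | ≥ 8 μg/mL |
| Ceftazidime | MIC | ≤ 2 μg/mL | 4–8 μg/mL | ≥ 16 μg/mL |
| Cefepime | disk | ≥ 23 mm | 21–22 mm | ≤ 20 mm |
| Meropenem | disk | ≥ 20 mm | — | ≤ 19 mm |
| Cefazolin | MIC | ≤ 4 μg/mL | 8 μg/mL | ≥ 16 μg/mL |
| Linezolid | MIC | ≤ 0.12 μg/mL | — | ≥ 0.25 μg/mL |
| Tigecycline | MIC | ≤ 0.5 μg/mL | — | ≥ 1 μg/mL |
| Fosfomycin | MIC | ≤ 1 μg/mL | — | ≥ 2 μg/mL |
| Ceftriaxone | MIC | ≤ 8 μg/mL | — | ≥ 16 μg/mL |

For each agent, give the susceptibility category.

R, S, S, S, R, S, R, I, S

Fosfomycin (16 μg/mL) ≥ 2 μg/mL → resistant
Daptomycin 16 μg/mL: ≤ 16 μg/mL — S
Cefepime: 28 mm is ≥ 23 mm — susceptible
Meropenem: 29 mm is ≥ 20 mm → S
Linezolid: 256 μg/mL is ≥ 0.25 μg/mL — Resistant
Tigecycline: 0.5 μg/mL is ≤ 0.5 μg/mL — Susceptible
Ceftazidime 64 μg/mL: ≥ 16 μg/mL ⇒ Resistant
Minocycline 32 μg/mL: in 32–64 μg/mL — intermediate
Cefazolin 4 μg/mL: ≤ 4 μg/mL ⇒ Susceptible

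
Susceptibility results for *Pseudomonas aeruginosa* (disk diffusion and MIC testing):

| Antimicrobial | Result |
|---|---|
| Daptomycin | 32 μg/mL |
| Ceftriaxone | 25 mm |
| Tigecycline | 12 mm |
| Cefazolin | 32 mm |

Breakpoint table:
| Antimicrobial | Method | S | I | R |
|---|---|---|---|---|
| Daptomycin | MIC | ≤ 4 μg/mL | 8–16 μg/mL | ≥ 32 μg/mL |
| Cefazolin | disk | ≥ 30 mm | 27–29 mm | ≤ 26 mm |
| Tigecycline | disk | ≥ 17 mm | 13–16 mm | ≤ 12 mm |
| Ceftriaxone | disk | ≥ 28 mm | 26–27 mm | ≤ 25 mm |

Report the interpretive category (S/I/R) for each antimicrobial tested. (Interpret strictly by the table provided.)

R, R, R, S

Daptomycin: 32 μg/mL is ≥ 32 μg/mL → resistant
Ceftriaxone (25 mm) ≤ 25 mm ⇒ resistant
Tigecycline (12 mm) ≤ 12 mm → R
Cefazolin 32 mm: ≥ 30 mm → susceptible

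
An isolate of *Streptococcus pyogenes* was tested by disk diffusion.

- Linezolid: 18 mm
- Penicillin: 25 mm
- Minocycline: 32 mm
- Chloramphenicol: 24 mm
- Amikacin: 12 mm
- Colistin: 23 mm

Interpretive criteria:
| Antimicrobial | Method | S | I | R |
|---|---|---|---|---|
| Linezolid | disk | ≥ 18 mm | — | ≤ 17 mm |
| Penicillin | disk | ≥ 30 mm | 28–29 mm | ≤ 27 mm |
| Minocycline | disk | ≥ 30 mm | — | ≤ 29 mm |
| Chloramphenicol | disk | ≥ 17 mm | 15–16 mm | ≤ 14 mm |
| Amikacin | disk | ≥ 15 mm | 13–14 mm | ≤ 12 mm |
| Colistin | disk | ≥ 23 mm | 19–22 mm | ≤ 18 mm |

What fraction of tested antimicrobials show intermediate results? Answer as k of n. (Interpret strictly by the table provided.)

0 of 6

Linezolid: 18 mm is ≥ 18 mm ⇒ S
Penicillin (25 mm) ≤ 27 mm → R
Minocycline 32 mm: ≥ 30 mm — Susceptible
Chloramphenicol (24 mm) ≥ 17 mm — S
Amikacin: 12 mm is ≤ 12 mm — resistant
Colistin 23 mm: ≥ 23 mm ⇒ susceptible
Intermediate: 0/6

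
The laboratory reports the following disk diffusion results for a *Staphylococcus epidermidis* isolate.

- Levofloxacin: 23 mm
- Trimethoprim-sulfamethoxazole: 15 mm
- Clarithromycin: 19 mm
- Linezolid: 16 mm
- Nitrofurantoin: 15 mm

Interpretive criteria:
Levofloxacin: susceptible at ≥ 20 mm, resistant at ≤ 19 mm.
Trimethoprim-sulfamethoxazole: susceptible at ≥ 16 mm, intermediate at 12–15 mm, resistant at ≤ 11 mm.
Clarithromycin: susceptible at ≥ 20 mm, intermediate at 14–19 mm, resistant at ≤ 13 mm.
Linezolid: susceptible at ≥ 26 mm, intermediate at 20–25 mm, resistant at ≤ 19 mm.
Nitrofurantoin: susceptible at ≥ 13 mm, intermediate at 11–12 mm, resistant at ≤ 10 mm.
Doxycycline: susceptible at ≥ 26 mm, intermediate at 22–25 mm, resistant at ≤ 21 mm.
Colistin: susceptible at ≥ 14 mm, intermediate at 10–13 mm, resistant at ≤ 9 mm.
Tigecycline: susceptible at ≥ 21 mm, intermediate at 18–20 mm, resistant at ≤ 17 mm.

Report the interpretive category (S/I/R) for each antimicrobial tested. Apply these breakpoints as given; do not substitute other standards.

S, I, I, R, S

Levofloxacin: 23 mm is ≥ 20 mm ⇒ S
Trimethoprim-sulfamethoxazole: 15 mm is in 12–15 mm — intermediate
Clarithromycin: 19 mm is in 14–19 mm ⇒ I
Linezolid 16 mm: ≤ 19 mm → Resistant
Nitrofurantoin: 15 mm is ≥ 13 mm — Susceptible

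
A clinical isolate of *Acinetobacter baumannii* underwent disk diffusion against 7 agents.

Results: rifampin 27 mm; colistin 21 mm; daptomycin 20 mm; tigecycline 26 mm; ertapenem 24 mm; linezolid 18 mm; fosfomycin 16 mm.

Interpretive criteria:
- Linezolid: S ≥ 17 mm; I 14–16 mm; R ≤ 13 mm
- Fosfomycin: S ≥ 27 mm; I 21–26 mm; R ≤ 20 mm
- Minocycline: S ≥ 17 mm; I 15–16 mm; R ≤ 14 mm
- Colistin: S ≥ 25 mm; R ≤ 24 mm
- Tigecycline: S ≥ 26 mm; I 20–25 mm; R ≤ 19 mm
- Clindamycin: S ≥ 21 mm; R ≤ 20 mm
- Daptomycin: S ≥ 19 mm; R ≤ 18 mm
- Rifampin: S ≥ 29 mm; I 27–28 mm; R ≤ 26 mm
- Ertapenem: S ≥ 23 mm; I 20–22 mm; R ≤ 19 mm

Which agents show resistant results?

Rifampin (27 mm) in 27–28 mm — Intermediate
Colistin (21 mm) ≤ 24 mm → resistant
Daptomycin (20 mm) ≥ 19 mm ⇒ susceptible
Tigecycline (26 mm) ≥ 26 mm → susceptible
Ertapenem: 24 mm is ≥ 23 mm — S
Linezolid (18 mm) ≥ 17 mm → S
Fosfomycin 16 mm: ≤ 20 mm ⇒ R

colistin, fosfomycin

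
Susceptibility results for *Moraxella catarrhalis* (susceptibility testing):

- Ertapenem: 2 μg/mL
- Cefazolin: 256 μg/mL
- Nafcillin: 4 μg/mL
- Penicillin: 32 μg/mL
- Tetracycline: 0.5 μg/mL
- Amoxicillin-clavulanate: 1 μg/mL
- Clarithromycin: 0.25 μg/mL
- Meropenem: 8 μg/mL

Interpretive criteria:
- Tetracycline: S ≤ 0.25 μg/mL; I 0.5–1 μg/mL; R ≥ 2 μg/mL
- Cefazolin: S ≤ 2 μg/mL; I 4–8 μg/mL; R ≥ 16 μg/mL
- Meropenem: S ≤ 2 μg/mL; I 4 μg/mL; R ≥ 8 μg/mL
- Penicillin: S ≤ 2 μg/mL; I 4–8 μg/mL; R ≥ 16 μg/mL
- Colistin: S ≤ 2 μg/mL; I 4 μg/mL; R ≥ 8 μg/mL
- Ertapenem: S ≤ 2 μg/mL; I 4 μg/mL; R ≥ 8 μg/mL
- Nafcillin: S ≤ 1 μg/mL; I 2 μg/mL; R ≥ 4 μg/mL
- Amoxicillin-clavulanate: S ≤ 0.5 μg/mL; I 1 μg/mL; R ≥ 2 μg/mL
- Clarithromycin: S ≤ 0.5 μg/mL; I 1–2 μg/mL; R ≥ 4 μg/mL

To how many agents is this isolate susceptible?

2

Ertapenem: 2 μg/mL is ≤ 2 μg/mL ⇒ Susceptible
Cefazolin (256 μg/mL) ≥ 16 μg/mL — resistant
Nafcillin 4 μg/mL: ≥ 4 μg/mL ⇒ R
Penicillin: 32 μg/mL is ≥ 16 μg/mL → Resistant
Tetracycline 0.5 μg/mL: in 0.5–1 μg/mL — I
Amoxicillin-clavulanate (1 μg/mL) = 1 μg/mL ⇒ I
Clarithromycin 0.25 μg/mL: ≤ 0.5 μg/mL ⇒ S
Meropenem 8 μg/mL: ≥ 8 μg/mL → Resistant
Susceptible: 2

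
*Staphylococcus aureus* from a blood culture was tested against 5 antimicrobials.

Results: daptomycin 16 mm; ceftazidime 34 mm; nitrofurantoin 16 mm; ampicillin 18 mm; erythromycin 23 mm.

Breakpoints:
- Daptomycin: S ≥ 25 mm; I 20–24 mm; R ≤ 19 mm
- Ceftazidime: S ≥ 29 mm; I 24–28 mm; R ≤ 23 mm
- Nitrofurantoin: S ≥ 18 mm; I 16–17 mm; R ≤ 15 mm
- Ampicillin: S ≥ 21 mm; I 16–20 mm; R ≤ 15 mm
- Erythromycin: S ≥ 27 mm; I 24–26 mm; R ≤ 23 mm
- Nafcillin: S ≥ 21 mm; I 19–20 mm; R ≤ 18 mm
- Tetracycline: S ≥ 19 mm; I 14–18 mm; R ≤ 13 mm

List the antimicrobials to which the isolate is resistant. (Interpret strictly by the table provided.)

Daptomycin: 16 mm is ≤ 19 mm — Resistant
Ceftazidime 34 mm: ≥ 29 mm → Susceptible
Nitrofurantoin: 16 mm is in 16–17 mm ⇒ intermediate
Ampicillin 18 mm: in 16–20 mm → intermediate
Erythromycin (23 mm) ≤ 23 mm — resistant

daptomycin, erythromycin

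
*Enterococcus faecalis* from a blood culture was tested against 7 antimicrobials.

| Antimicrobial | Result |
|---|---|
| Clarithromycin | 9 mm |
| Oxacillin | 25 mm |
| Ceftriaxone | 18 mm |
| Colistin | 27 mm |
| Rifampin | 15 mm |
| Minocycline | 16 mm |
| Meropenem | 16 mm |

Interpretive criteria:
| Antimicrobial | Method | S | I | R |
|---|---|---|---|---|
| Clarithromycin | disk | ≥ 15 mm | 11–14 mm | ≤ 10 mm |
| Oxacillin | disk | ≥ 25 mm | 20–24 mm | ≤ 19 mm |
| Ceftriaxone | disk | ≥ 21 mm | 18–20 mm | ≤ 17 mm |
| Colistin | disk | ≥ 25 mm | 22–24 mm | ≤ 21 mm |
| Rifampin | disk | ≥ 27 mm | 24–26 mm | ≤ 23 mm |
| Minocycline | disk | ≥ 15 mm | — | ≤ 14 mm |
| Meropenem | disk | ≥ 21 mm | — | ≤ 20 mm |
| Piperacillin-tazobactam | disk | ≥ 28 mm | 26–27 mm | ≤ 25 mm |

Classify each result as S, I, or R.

R, S, I, S, R, S, R

Clarithromycin: 9 mm is ≤ 10 mm ⇒ Resistant
Oxacillin 25 mm: ≥ 25 mm ⇒ susceptible
Ceftriaxone: 18 mm is in 18–20 mm → Intermediate
Colistin: 27 mm is ≥ 25 mm ⇒ susceptible
Rifampin (15 mm) ≤ 23 mm — R
Minocycline: 16 mm is ≥ 15 mm ⇒ S
Meropenem: 16 mm is ≤ 20 mm — R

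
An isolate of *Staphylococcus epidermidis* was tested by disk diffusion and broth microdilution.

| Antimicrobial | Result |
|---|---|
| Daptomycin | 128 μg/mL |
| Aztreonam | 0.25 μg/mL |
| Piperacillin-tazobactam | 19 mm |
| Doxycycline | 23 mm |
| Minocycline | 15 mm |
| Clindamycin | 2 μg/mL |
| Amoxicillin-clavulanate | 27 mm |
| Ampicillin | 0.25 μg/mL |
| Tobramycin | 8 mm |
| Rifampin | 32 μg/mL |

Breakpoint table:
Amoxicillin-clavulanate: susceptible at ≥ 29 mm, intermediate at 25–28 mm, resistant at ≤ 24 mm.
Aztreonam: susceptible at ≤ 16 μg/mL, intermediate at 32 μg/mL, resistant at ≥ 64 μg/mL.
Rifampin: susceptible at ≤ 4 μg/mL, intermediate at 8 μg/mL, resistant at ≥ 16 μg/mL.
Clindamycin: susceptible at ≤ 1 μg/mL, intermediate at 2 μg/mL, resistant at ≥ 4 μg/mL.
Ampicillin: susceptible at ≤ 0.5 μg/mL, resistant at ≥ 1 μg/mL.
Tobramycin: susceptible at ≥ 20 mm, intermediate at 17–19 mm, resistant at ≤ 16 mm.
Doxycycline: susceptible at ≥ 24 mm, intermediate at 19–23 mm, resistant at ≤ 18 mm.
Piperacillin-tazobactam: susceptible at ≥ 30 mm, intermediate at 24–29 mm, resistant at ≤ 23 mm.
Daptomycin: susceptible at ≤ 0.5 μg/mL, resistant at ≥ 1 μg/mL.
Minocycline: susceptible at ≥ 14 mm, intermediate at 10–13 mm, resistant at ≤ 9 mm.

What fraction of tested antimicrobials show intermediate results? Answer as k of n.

3 of 10

Daptomycin (128 μg/mL) ≥ 1 μg/mL — R
Aztreonam: 0.25 μg/mL is ≤ 16 μg/mL ⇒ S
Piperacillin-tazobactam 19 mm: ≤ 23 mm → Resistant
Doxycycline 23 mm: in 19–23 mm ⇒ intermediate
Minocycline: 15 mm is ≥ 14 mm ⇒ susceptible
Clindamycin (2 μg/mL) = 2 μg/mL → intermediate
Amoxicillin-clavulanate 27 mm: in 25–28 mm — Intermediate
Ampicillin: 0.25 μg/mL is ≤ 0.5 μg/mL ⇒ Susceptible
Tobramycin 8 mm: ≤ 16 mm — R
Rifampin 32 μg/mL: ≥ 16 μg/mL ⇒ Resistant
Intermediate: 3/10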